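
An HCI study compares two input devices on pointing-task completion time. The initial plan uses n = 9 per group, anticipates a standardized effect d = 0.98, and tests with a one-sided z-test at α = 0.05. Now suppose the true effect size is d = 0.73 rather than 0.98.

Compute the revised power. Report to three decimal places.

With d = 0.73: δ = d·√(n/2) = 0.73 × √(9/2) = 1.5486. Critical value z_{0.05} = 1.645.
Revised power = Φ(δ − 1.645) = Φ(-0.096) = 0.4616.

Power ≈ 0.462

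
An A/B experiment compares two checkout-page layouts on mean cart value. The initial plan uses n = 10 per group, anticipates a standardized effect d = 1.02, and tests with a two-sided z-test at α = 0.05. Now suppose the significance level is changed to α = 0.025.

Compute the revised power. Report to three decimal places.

δ = d·√(n/2) = 1.02 × √(10/2) = 2.2808 (unchanged). New critical value: z_{0.0125} = 2.241.
Revised power = Φ(δ − 2.241) + Φ(−δ − 2.241) = Φ(0.039) + Φ(-4.522) = 0.5157 + 0.0000 = 0.5157.

Power ≈ 0.516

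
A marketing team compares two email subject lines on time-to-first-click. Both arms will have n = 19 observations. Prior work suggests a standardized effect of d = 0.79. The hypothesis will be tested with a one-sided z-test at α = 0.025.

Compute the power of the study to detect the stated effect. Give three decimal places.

Noncentrality parameter: δ = d·√(n/2) = 0.79 × √(19/2) = 2.4349
One-sided α = 0.025 → critical value z_{0.025} = 1.960.
Power = P(Z > 1.960 − δ) = Φ(0.475) = 0.6826.

Power ≈ 0.683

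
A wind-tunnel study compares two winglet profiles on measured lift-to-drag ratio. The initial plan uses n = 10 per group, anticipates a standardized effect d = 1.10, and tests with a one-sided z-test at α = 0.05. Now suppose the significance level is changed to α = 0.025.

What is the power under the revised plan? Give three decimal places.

Power ≈ 0.691

δ = d·√(n/2) = 1.10 × √(10/2) = 2.4597 (unchanged). New critical value: z_{0.025} = 1.960.
Revised power = Φ(δ − 1.960) = Φ(0.500) = 0.6914.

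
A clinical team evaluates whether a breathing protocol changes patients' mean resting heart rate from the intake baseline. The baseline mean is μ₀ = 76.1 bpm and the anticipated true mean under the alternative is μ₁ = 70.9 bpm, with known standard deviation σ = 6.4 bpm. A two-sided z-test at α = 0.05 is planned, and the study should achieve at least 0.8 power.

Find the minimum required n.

Standardized effect: d = |μ₁ − μ₀| / σ = |70.9 − 76.1| / 6.4 = 0.8125
For power 0.8 need Φ(δ − z_{0.025}) = 0.8, so δ = z_{0.025} + z_{0.20} = 1.960 + 0.842 = 2.802.
(Ignoring the negligible lower-tail rejection probability gives the usual closed-form inversion.)
δ = d·√n ⇒ n = (δ/d)² = (2.802 / 0.8125)² = 11.89.
Rounding up, n = 12.

n = 12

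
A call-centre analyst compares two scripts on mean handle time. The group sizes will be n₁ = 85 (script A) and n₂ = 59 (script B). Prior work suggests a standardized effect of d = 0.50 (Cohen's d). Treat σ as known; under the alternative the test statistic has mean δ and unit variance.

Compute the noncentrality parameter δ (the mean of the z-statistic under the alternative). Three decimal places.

δ = d / √(1/n₁ + 1/n₂) = 0.50 / √(1/85 + 1/59) = 2.9507

δ ≈ 2.951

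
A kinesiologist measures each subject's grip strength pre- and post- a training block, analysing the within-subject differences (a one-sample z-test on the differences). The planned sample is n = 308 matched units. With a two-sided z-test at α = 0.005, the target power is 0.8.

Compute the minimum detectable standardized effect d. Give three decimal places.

d ≈ 0.208

Required noncentrality: δ = z_{0.0025} + z_{0.20} = 2.807 + 0.842 = 3.649.
(Lower-tail contribution to power is negligible for δ > 0.)
δ = d·√n ⇒ d = δ/√n = 3.649/√308 = 0.2079.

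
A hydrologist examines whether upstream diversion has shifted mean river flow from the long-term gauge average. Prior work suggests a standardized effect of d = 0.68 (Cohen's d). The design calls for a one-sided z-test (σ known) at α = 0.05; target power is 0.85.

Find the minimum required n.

Set Φ(δ − 1.645) = 0.85; then δ − 1.645 = Φ⁻¹(0.85) = 1.036, giving δ = 2.681.
δ = d·√n ⇒ n = (δ/d)² = (2.681 / 0.68)² = 15.55.
Rounding up, n = 16.

n = 16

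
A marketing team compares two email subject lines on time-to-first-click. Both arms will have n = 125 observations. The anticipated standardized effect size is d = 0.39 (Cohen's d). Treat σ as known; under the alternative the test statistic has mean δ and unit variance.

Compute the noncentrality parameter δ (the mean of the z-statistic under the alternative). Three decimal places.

The noncentrality parameter scales effect size by the design's sample-size factor: δ = d·√(n/2) = 0.39 × √(125/2) = 3.0832

δ ≈ 3.083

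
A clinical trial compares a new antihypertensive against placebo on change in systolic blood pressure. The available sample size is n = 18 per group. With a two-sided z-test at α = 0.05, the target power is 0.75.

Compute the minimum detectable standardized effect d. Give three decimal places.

Need Φ(δ − 1.960) = 0.75, so δ = 1.960 + 0.674 = 2.634.
(Lower-tail contribution to power is negligible for δ > 0.)
δ = d·√(n/2) ⇒ d = δ/√(n/2) = 2.634/√(18/2) = 0.8782.

d ≈ 0.878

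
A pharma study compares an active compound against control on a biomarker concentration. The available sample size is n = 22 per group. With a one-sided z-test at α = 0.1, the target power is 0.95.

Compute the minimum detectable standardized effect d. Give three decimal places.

Required noncentrality: δ = z_{0.1} + z_{0.05} = 1.282 + 1.645 = 2.926.
δ = d·√(n/2) ⇒ d = δ/√(n/2) = 2.926/√(22/2) = 0.8823.

d ≈ 0.882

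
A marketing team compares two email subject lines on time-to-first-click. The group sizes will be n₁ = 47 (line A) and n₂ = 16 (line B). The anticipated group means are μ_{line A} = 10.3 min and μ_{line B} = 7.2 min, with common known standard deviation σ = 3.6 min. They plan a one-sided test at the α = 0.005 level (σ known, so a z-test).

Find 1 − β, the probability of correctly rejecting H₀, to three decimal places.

Standardized effect: d = |μ_{line A} − μ_{line B}| / σ = |10.3 − 7.2| / 3.6 = 0.8611
Noncentrality parameter: δ = d / √(1/n₁ + 1/n₂) = 0.8611 / √(1/47 + 1/16) = 2.9751
One-sided α = 0.005 → critical value z_{0.005} = 2.576.
Power = P(Z > 2.576 − δ) = Φ(0.399) = 0.6551.

Power ≈ 0.655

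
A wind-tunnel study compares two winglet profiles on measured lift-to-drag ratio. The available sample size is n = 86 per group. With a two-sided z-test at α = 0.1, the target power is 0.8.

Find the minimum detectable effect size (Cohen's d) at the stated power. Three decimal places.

d ≈ 0.379

Required noncentrality: δ = z_{0.05} + z_{0.20} = 1.645 + 0.842 = 2.486.
(The second rejection-region term Φ(−δ − z_{α/2}) is negligible and dropped.)
δ = d·√(n/2) ⇒ d = δ/√(n/2) = 2.486/√(86/2) = 0.3792.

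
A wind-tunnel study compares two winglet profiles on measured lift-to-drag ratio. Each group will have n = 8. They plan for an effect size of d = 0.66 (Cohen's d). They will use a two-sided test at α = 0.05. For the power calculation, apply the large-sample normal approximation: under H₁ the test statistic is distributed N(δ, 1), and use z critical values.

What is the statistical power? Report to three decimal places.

Power ≈ 0.262

Noncentrality parameter: δ = d·√(n/2) = 0.66 × √(8/2) = 1.3200
Two-sided α = 0.05 → critical value z_{0.025} = 1.960.
Power = Φ(δ − 1.960) + Φ(−δ − 1.960) = Φ(-0.640) + Φ(-3.280) = 0.2611 + 0.0005 = 0.2616.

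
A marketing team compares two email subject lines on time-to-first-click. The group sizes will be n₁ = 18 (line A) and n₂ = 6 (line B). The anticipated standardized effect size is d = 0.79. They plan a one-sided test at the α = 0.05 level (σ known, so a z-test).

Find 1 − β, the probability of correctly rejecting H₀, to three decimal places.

Noncentrality parameter: δ = d / √(1/n₁ + 1/n₂) = 0.79 / √(1/18 + 1/6) = 1.6758
One-sided α = 0.05 → critical value z_{0.05} = 1.645.
Power = Φ(δ − 1.645) = Φ(0.031) = 0.5124.

Power ≈ 0.512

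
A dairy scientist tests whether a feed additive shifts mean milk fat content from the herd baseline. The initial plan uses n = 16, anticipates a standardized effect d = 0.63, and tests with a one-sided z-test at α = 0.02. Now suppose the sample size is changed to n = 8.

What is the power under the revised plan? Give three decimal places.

With n = 8: δ = d·√n = 0.63 × √8 = 1.7819. Critical value z_{0.02} = 2.054.
Revised power = Φ(δ − 2.054) = Φ(-0.272) = 0.3929.

Power ≈ 0.393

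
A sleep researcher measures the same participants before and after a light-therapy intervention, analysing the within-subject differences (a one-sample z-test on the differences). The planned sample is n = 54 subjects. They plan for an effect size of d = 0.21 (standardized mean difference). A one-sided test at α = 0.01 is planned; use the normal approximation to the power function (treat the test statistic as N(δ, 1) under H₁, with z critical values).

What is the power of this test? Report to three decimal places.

Power ≈ 0.217

Noncentrality parameter: λ = d·√n = 0.21 × √54 = 1.5432
Critical value for a one-sided test at α = 0.01: z_α = 2.326.
Power = Φ(λ − 2.326) = Φ(-0.783) = 0.2168.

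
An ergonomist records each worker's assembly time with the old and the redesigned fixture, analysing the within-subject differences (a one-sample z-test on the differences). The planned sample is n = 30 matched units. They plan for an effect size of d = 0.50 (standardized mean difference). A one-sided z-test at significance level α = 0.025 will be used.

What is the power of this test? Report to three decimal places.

Power ≈ 0.782

Noncentrality parameter: λ = d·√n = 0.50 × √30 = 2.7386
One-sided α = 0.025 → critical value z_{0.025} = 1.960.
Power = P(Z > 1.960 − λ) = Φ(0.779) = 0.7819.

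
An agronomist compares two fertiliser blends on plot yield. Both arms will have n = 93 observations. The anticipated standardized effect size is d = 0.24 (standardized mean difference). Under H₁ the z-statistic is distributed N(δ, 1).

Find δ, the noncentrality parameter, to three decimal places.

δ ≈ 1.637

The noncentrality parameter scales effect size by the design's sample-size factor: δ = d·√(n/2) = 0.24 × √(93/2) = 1.6366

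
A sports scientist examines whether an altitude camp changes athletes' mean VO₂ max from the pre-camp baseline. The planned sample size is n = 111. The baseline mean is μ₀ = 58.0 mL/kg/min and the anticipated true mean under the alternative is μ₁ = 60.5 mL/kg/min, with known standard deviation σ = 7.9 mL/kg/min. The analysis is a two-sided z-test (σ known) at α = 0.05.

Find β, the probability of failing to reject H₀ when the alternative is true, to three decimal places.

Standardized effect: d = |μ₁ − μ₀| / σ = |60.5 − 58.0| / 7.9 = 0.3165
Noncentrality parameter: λ = d·√n = 0.3165 × √111 = 3.3341
Two-sided α = 0.05 → critical value z_{0.025} = 1.960.
Power = Φ(λ − 1.960) + Φ(−λ − 1.960) = Φ(1.374) + Φ(-5.294) = 0.9153 + 0.0000 = 0.9153.
Type II error: β = 1 − power = 1 − 0.9153 = 0.0847.

β ≈ 0.085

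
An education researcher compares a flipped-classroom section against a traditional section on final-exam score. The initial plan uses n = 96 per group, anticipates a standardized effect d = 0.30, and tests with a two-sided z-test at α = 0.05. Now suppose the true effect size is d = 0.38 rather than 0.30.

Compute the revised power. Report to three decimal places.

Power ≈ 0.749

With d = 0.38: δ = d·√(n/2) = 0.38 × √(96/2) = 2.6327. Critical value z_{0.025} = 1.960.
Revised power = Φ(δ − 1.960) + Φ(−δ − 1.960) = Φ(0.673) + Φ(-4.593) = 0.7494 + 0.0000 = 0.7495.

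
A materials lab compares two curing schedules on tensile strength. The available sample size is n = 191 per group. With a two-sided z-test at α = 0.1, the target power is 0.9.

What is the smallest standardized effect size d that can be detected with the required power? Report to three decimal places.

Required noncentrality: δ = z_{0.05} + z_{0.10} = 1.645 + 1.282 = 2.926.
(The second rejection-region term Φ(−δ − z_{α/2}) is negligible and dropped.)
δ = d·√(n/2) ⇒ d = δ/√(n/2) = 2.926/√(191/2) = 0.2995.

d ≈ 0.299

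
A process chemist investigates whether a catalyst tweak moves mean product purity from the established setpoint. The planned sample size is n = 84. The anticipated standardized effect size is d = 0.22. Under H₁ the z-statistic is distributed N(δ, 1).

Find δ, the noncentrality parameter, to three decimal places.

The noncentrality parameter scales effect size by the design's sample-size factor: δ = d·√n = 0.22 × √84 = 2.0163

δ ≈ 2.016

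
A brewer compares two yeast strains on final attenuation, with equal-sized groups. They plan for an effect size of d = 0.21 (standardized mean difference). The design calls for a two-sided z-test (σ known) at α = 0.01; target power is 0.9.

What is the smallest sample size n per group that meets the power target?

n = 675 per group

For power 0.9 need Φ(δ − z_{0.005}) = 0.9, so δ = z_{0.005} + z_{0.10} = 2.576 + 1.282 = 3.857.
(Ignoring the negligible lower-tail rejection probability gives the usual closed-form inversion.)
δ = d·√(n/2) ⇒ n = 2(δ/d)² = 2 × (3.857 / 0.21)² = 674.80.
Rounding up, n = 675 per group.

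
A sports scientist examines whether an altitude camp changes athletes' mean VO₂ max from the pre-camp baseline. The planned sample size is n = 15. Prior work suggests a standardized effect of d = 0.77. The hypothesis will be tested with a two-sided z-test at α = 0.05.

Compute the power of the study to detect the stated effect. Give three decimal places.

Power ≈ 0.847

Noncentrality parameter: δ = d·√n = 0.77 × √15 = 2.9822
Critical value for a two-sided test at α = 0.05: z_{α/2} = 1.960.
Power = Φ(δ − 1.960) + Φ(−δ − 1.960) = Φ(1.022) + Φ(-4.942) = 0.8467 + 0.0000 = 0.8467.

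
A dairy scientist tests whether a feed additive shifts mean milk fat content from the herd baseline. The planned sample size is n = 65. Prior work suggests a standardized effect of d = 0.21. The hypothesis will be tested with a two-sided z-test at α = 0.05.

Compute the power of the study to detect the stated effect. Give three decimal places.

Noncentrality parameter: δ = d·√n = 0.21 × √65 = 1.6931
Two-sided α = 0.05 → critical value z_{0.025} = 1.960.
Power = Φ(δ − 1.960) + Φ(−δ − 1.960) = Φ(-0.267) + Φ(-3.653) = 0.3948 + 0.0001 = 0.3949.

Power ≈ 0.395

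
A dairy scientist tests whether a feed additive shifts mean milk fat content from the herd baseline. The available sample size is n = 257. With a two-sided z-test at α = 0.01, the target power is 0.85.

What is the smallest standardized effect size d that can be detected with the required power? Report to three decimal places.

Need Φ(δ − 2.576) = 0.85, so δ = 2.576 + 1.036 = 3.612.
(The second rejection-region term Φ(−δ − z_{α/2}) is negligible and dropped.)
δ = d·√n ⇒ d = δ/√n = 3.612/√257 = 0.2253.

d ≈ 0.225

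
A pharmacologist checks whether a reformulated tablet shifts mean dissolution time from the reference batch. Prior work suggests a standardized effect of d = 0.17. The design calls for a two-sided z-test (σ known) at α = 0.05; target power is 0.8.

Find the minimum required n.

n = 272

For power 0.8 need Φ(δ − z_{0.025}) = 0.8, so δ = z_{0.025} + z_{0.20} = 1.960 + 0.842 = 2.802.
(Ignoring the negligible lower-tail rejection probability gives the usual closed-form inversion.)
δ = d·√n ⇒ n = (δ/d)² = (2.802 / 0.17)² = 271.59.
Rounding up, n = 272.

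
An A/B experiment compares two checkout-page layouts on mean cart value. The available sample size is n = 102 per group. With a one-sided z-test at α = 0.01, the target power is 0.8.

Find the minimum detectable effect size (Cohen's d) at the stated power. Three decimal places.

d ≈ 0.444

Required noncentrality: δ = z_{0.01} + z_{0.20} = 2.326 + 0.842 = 3.168.
δ = d·√(n/2) ⇒ d = δ/√(n/2) = 3.168/√(102/2) = 0.4436.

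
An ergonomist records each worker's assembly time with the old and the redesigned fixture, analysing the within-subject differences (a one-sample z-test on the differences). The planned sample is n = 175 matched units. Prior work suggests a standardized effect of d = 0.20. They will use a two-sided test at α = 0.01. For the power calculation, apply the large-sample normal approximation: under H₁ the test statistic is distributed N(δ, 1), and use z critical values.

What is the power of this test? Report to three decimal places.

Power ≈ 0.528

Noncentrality parameter: δ = d·√n = 0.20 × √175 = 2.6458
Critical value for a two-sided test at α = 0.01: z_{α/2} = 2.576.
Power = Φ(δ − 2.576) + Φ(−δ − 2.576) = Φ(0.070) + Φ(-5.222) = 0.5279 + 0.0000 = 0.5279.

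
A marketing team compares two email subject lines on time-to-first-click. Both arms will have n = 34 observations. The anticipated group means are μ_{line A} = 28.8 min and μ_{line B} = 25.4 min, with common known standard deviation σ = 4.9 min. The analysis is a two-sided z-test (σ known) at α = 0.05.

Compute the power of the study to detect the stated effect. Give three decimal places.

Power ≈ 0.816

Standardized effect: d = |μ_{line A} − μ_{line B}| / σ = |28.8 − 25.4| / 4.9 = 0.6939
Noncentrality parameter: δ = d·√(n/2) = 0.6939 × √(34/2) = 2.8609
Critical value for a two-sided test at α = 0.05: z_{α/2} = 1.960.
Power = Φ(δ − 1.960) + Φ(−δ − 1.960) = Φ(0.901) + Φ(-4.821) = 0.8162 + 0.0000 = 0.8162.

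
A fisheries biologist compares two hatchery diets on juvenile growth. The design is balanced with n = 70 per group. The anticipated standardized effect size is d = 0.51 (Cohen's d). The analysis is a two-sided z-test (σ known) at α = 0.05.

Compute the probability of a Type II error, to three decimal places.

β ≈ 0.145

Noncentrality parameter: δ = d·√(n/2) = 0.51 × √(70/2) = 3.0172
Critical value for a two-sided test at α = 0.05: z_{α/2} = 1.960.
Power = Φ(δ − 1.960) + Φ(−δ − 1.960) = Φ(1.057) + Φ(-4.977) = 0.8548 + 0.0000 = 0.8548.
Type II error: β = 1 − power = 1 − 0.8548 = 0.1452.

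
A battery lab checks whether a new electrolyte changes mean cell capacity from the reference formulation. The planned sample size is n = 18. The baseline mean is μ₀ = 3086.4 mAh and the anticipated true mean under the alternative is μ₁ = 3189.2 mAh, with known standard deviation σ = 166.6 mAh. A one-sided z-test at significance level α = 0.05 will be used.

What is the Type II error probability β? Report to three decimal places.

Standardized effect: d = |μ₁ − μ₀| / σ = |3189.2 − 3086.4| / 166.6 = 0.6170
Noncentrality parameter: δ = d·√n = 0.6170 × √18 = 2.6179
Critical value for a one-sided test at α = 0.05: z_α = 1.645.
Power = P(Z > 1.645 − δ) = Φ(0.973) = 0.8347.
Type II error: β = 1 − power = 1 − 0.8347 = 0.1653.

β ≈ 0.165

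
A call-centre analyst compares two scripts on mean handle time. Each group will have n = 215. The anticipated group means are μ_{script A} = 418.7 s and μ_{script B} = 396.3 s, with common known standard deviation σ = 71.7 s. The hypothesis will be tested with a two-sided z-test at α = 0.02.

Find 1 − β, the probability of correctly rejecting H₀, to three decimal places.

Power ≈ 0.819

Standardized effect: d = |μ_{script A} − μ_{script B}| / σ = |418.7 − 396.3| / 71.7 = 0.3124
Noncentrality parameter: δ = d·√(n/2) = 0.3124 × √(215/2) = 3.2392
Two-sided α = 0.02 → critical value z_{0.01} = 2.326.
Power = Φ(δ − 2.326) + Φ(−δ − 2.326) = Φ(0.913) + Φ(-5.566) = 0.8193 + 0.0000 = 0.8193.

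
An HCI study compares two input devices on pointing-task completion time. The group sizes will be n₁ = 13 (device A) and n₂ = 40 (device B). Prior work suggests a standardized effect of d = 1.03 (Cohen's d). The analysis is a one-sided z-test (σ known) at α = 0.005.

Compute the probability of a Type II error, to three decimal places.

Noncentrality parameter: λ = d / √(1/n₁ + 1/n₂) = 1.03 / √(1/13 + 1/40) = 3.2263
Critical value for a one-sided test at α = 0.005: z_α = 2.576.
Power = Φ(λ − 2.576) = Φ(0.650) = 0.7423.
Type II error: β = 1 − power = 1 − 0.7423 = 0.2577.

β ≈ 0.258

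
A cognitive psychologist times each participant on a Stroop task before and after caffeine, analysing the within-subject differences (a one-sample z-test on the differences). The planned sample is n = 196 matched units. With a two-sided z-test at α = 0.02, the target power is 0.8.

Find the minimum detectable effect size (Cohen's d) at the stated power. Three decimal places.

d ≈ 0.226

Required noncentrality: δ = z_{0.01} + z_{0.20} = 2.326 + 0.842 = 3.168.
(Lower-tail contribution to power is negligible for δ > 0.)
δ = d·√n ⇒ d = δ/√n = 3.168/√196 = 0.2263.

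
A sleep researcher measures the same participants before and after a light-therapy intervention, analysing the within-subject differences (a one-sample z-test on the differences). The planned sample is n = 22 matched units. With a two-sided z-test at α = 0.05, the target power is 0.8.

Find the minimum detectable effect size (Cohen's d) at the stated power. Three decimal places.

Need Φ(δ − 1.960) = 0.8, so δ = 1.960 + 0.842 = 2.802.
(The second rejection-region term Φ(−δ − z_{α/2}) is negligible and dropped.)
δ = d·√n ⇒ d = δ/√n = 2.802/√22 = 0.5973.

d ≈ 0.597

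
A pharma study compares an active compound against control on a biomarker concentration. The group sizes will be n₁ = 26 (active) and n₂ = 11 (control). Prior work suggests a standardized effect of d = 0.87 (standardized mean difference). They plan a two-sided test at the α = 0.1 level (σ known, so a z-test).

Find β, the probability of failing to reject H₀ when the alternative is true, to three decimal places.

β ≈ 0.219

Noncentrality parameter: δ = d / √(1/n₁ + 1/n₂) = 0.87 / √(1/26 + 1/11) = 2.4188
Two-sided α = 0.1 → critical value z_{0.05} = 1.645.
Power = Φ(δ − 1.645) + Φ(−δ − 1.645) = Φ(0.774) + Φ(-4.064) = 0.7805 + 0.0000 = 0.7805.
Type II error: β = 1 − power = 1 − 0.7805 = 0.2195.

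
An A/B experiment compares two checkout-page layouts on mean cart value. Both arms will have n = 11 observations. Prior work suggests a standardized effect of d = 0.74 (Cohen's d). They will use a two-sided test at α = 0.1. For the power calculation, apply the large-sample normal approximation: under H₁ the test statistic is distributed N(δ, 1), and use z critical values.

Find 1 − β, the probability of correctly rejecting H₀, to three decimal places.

Noncentrality parameter: δ = d·√(n/2) = 0.74 × √(11/2) = 1.7355
Two-sided α = 0.1 → critical value z_{0.05} = 1.645.
Power = Φ(δ − 1.645) + Φ(−δ − 1.645) = Φ(0.091) + Φ(-3.380) = 0.5361 + 0.0004 = 0.5365.

Power ≈ 0.536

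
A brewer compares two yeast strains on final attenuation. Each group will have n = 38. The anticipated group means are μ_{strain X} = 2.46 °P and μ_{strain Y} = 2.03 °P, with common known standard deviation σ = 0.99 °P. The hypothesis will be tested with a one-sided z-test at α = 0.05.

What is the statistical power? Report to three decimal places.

Standardized effect: d = |μ_{strain X} − μ_{strain Y}| / σ = |2.46 − 2.03| / 0.99 = 0.4343
Noncentrality parameter: δ = d·√(n/2) = 0.4343 × √(38/2) = 1.8933
Critical value for a one-sided test at α = 0.05: z_α = 1.645.
Power = Φ(δ − 1.645) = Φ(0.248) = 0.5981.

Power ≈ 0.598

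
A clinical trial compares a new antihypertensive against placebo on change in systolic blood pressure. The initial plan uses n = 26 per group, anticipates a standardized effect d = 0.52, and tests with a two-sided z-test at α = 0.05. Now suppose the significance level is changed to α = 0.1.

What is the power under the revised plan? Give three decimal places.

δ = d·√(n/2) = 0.52 × √(26/2) = 1.8749 (unchanged). New critical value: z_{0.05} = 1.645.
Revised power = Φ(δ − 1.645) + Φ(−δ − 1.645) = Φ(0.230) + Φ(-3.520) = 0.5910 + 0.0002 = 0.5912.

Power ≈ 0.591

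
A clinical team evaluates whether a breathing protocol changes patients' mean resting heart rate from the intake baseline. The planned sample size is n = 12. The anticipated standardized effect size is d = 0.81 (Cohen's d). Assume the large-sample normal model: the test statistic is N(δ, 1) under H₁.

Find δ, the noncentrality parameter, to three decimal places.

δ = d·√n = 0.81 × √12 = 2.8059

δ ≈ 2.806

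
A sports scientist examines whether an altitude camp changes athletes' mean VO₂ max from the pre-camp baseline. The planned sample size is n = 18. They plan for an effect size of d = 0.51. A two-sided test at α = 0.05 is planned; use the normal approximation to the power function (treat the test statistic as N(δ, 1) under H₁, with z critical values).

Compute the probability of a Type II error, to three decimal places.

β ≈ 0.419

Noncentrality parameter: δ = d·√n = 0.51 × √18 = 2.1637
Critical value for a two-sided test at α = 0.05: z_{α/2} = 1.960.
Power = Φ(δ − 1.960) + Φ(−δ − 1.960) = Φ(0.204) + Φ(-4.124) = 0.5807 + 0.0000 = 0.5808.
Type II error: β = 1 − power = 1 − 0.5808 = 0.4192.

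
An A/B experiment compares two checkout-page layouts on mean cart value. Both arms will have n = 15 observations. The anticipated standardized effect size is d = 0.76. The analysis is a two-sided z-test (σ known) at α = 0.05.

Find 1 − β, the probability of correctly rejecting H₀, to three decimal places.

Noncentrality parameter: δ = d·√(n/2) = 0.76 × √(15/2) = 2.0813
Critical value for a two-sided test at α = 0.05: z_{α/2} = 1.960.
Power = Φ(δ − 1.960) + Φ(−δ − 1.960) = Φ(0.121) + Φ(-4.041) = 0.5483 + 0.0000 = 0.5483.

Power ≈ 0.548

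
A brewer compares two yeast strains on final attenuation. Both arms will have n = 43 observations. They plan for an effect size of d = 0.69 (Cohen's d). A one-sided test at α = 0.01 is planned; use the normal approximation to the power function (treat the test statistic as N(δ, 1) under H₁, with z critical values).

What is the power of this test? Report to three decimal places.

Noncentrality parameter: δ = d·√(n/2) = 0.69 × √(43/2) = 3.1994
One-sided α = 0.01 → critical value z_{0.01} = 2.326.
Power = P(Z > 2.326 − δ) = Φ(0.873) = 0.8087.

Power ≈ 0.809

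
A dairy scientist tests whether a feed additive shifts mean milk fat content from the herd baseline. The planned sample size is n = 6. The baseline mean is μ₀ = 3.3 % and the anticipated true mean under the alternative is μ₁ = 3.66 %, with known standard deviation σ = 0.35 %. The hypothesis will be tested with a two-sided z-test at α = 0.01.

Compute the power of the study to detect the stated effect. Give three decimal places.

Standardized effect: d = |μ₁ − μ₀| / σ = |3.66 − 3.3| / 0.35 = 1.0286
Noncentrality parameter: δ = d·√n = 1.0286 × √6 = 2.5195
Two-sided α = 0.01 → critical value z_{0.005} = 2.576.
Power = Φ(δ − 2.576) + Φ(−δ − 2.576) = Φ(-0.056) + Φ(-5.095) = 0.4775 + 0.0000 = 0.4775.

Power ≈ 0.478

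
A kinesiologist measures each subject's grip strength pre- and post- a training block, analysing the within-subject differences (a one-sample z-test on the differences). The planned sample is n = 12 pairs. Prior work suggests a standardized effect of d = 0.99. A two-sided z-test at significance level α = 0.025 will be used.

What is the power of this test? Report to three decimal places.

Noncentrality parameter: λ = d·√n = 0.99 × √12 = 3.4295
Critical value for a two-sided test at α = 0.025: z_{α/2} = 2.241.
Power = Φ(λ − 2.241) + Φ(−λ − 2.241) = Φ(1.188) + Φ(-5.671) = 0.8826 + 0.0000 = 0.8826.

Power ≈ 0.883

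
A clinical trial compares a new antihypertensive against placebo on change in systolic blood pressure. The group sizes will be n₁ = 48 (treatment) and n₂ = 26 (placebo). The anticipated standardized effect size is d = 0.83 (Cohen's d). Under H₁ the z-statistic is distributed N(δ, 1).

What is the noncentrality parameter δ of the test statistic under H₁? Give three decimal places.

The noncentrality parameter scales effect size by the design's sample-size factor: δ = d / √(1/n₁ + 1/n₂) = 0.83 / √(1/48 + 1/26) = 3.4085

δ ≈ 3.409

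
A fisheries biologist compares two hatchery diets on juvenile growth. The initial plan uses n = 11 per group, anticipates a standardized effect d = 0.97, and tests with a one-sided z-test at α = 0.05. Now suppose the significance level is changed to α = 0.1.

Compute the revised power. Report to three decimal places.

δ = d·√(n/2) = 0.97 × √(11/2) = 2.2749 (unchanged). New critical value: z_{0.1} = 1.282.
Revised power = P(Z > 1.282 − δ) = Φ(0.993) = 0.8397.

Power ≈ 0.840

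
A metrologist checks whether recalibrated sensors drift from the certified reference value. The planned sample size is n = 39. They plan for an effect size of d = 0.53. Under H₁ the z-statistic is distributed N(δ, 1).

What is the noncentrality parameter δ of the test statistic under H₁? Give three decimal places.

δ = d·√n = 0.53 × √39 = 3.3098

δ ≈ 3.310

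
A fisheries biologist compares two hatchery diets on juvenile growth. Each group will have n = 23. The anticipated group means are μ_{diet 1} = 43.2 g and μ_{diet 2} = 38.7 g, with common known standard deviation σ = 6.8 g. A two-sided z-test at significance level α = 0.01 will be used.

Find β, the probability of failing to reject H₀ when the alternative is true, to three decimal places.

Standardized effect: d = |μ_{diet 1} − μ_{diet 2}| / σ = |43.2 − 38.7| / 6.8 = 0.6618
Noncentrality parameter: δ = d·√(n/2) = 0.6618 × √(23/2) = 2.2442
Two-sided α = 0.01 → critical value z_{0.005} = 2.576.
Power = Φ(δ − 2.576) + Φ(−δ − 2.576) = Φ(-0.332) + Φ(-4.820) = 0.3701 + 0.0000 = 0.3701.
Type II error: β = 1 − power = 1 − 0.3701 = 0.6299.

β ≈ 0.630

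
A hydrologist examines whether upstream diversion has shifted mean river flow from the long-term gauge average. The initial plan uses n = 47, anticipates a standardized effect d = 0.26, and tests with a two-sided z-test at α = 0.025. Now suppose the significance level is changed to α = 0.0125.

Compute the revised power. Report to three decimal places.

Power ≈ 0.237

δ = d·√n = 0.26 × √47 = 1.7825 (unchanged). New critical value: z_{0.0063} = 2.498.
Revised power = Φ(δ − 2.498) + Φ(−δ − 2.498) = Φ(-0.715) + Φ(-4.280) = 0.2372 + 0.0000 = 0.2372.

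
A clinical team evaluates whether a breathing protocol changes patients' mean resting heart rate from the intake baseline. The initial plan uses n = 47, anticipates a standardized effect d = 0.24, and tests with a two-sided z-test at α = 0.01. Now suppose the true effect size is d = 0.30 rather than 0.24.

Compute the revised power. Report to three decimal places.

Power ≈ 0.302

With d = 0.30: δ = d·√n = 0.30 × √47 = 2.0567. Critical value z_{0.005} = 2.576.
Revised power = Φ(δ − 2.576) + Φ(−δ − 2.576) = Φ(-0.519) + Φ(-4.633) = 0.3018 + 0.0000 = 0.3018.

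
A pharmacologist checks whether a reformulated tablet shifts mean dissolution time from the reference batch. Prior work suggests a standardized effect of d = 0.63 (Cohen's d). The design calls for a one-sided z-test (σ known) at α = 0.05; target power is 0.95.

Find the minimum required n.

n = 28

Set Φ(δ − 1.645) = 0.95; then δ − 1.645 = Φ⁻¹(0.95) = 1.645, giving δ = 3.290.
δ = d·√n ⇒ n = (δ/d)² = (3.290 / 0.63)² = 27.27.
Round up to the next whole unit.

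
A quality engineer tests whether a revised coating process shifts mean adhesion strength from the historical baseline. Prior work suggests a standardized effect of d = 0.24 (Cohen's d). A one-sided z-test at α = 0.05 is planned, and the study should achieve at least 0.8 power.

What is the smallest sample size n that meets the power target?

For power 0.8 need Φ(δ − z_{0.05}) = 0.8, so δ = z_{0.05} + z_{0.20} = 1.645 + 0.842 = 2.486.
δ = d·√n ⇒ n = (δ/d)² = (2.486 / 0.24)² = 107.34.
Round up to the next whole unit.

n = 108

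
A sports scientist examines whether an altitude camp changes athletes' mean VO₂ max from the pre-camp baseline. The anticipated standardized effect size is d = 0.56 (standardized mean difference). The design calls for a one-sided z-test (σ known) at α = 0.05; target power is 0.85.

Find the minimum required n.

n = 23

For power 0.85 need Φ(δ − z_{0.05}) = 0.85, so δ = z_{0.05} + z_{0.15} = 1.645 + 1.036 = 2.681.
δ = d·√n ⇒ n = (δ/d)² = (2.681 / 0.56)² = 22.93.
Round up to the next whole unit.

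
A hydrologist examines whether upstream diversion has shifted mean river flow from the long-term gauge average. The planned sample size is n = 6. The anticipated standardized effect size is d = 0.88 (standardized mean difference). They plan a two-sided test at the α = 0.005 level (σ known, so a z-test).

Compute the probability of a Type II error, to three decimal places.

Noncentrality parameter: δ = d·√n = 0.88 × √6 = 2.1556
Two-sided α = 0.005 → critical value z_{0.0025} = 2.807.
Power = Φ(δ − 2.807) + Φ(−δ − 2.807) = Φ(-0.651) + Φ(-4.963) = 0.2574 + 0.0000 = 0.2574.
Type II error: β = 1 − power = 1 − 0.2574 = 0.7426.

β ≈ 0.743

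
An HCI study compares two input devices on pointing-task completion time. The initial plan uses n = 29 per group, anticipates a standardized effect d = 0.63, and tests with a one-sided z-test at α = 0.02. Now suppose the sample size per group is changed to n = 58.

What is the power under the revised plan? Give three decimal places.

Power ≈ 0.910

With n = 58 per group: δ = d·√(n/2) = 0.63 × √(58/2) = 3.3927. Critical value z_{0.02} = 2.054.
Revised power = Φ(δ − 2.054) = Φ(1.339) = 0.9097.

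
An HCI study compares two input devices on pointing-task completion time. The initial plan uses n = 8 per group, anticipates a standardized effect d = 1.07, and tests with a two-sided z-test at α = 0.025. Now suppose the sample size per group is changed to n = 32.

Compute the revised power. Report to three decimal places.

Power ≈ 0.979

With n = 32 per group: δ = d·√(n/2) = 1.07 × √(32/2) = 4.2800. Critical value z_{0.0125} = 2.241.
Revised power = Φ(δ − 2.241) + Φ(−δ − 2.241) = Φ(2.039) + Φ(-6.521) = 0.9793 + 0.0000 = 0.9793.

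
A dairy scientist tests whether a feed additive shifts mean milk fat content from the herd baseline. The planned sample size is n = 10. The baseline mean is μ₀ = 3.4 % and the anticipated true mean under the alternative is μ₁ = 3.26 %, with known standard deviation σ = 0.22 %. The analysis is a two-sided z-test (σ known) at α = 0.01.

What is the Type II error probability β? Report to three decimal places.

β ≈ 0.713

Standardized effect: d = |μ₁ − μ₀| / σ = |3.26 − 3.4| / 0.22 = 0.6364
Noncentrality parameter: δ = d·√n = 0.6364 × √10 = 2.0124
Critical value for a two-sided test at α = 0.01: z_{α/2} = 2.576.
Power = Φ(δ − 2.576) + Φ(−δ − 2.576) = Φ(-0.563) + Φ(-4.588) = 0.2866 + 0.0000 = 0.2866.
Type II error: β = 1 − power = 1 − 0.2866 = 0.7134.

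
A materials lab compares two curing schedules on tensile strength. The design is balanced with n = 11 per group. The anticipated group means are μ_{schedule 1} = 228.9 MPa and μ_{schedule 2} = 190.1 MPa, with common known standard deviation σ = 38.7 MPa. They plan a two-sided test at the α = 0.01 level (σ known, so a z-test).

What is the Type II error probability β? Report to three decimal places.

β ≈ 0.589

Standardized effect: d = |μ_{schedule 1} − μ_{schedule 2}| / σ = |228.9 − 190.1| / 38.7 = 1.0026
Noncentrality parameter: δ = d·√(n/2) = 1.0026 × √(11/2) = 2.3513
Critical value for a two-sided test at α = 0.01: z_{α/2} = 2.576.
Power = Φ(δ − 2.576) + Φ(−δ − 2.576) = Φ(-0.225) + Φ(-4.927) = 0.4112 + 0.0000 = 0.4112.
Type II error: β = 1 − power = 1 − 0.4112 = 0.5888.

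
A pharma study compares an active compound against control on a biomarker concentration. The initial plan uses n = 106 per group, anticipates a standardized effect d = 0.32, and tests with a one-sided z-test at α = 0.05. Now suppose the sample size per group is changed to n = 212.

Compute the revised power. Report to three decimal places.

Power ≈ 0.951

With n = 212 per group: δ = d·√(n/2) = 0.32 × √(212/2) = 3.2946. Critical value z_{0.05} = 1.645.
Revised power = Φ(δ − 1.645) = Φ(1.650) = 0.9505.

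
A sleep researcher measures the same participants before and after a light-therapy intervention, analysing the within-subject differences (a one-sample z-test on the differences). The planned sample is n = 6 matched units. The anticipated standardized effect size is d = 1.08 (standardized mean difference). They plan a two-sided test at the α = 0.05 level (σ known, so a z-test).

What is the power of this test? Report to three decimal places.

Power ≈ 0.753

Noncentrality parameter: λ = d·√n = 1.08 × √6 = 2.6454
Critical value for a two-sided test at α = 0.05: z_{α/2} = 1.960.
Power = Φ(λ − 1.960) + Φ(−λ − 1.960) = Φ(0.685) + Φ(-4.605) = 0.7535 + 0.0000 = 0.7535.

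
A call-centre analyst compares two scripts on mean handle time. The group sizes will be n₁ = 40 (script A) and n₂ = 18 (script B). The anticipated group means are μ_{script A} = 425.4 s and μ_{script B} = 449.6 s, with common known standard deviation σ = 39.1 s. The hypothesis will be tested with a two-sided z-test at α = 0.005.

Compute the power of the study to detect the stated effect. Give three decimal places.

Standardized effect: d = |μ_{script A} − μ_{script B}| / σ = |425.4 − 449.6| / 39.1 = 0.6189
Noncentrality parameter: δ = d / √(1/n₁ + 1/n₂) = 0.6189 / √(1/40 + 1/18) = 2.1807
Two-sided α = 0.005 → critical value z_{0.0025} = 2.807.
Power = Φ(δ − 2.807) + Φ(−δ − 2.807) = Φ(-0.626) + Φ(-4.988) = 0.2655 + 0.0000 = 0.2655.

Power ≈ 0.266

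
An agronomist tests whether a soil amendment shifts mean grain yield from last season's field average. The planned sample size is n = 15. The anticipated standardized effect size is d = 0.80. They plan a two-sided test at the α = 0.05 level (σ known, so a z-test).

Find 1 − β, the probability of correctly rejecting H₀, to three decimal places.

Noncentrality parameter: δ = d·√n = 0.80 × √15 = 3.0984
Critical value for a two-sided test at α = 0.05: z_{α/2} = 1.960.
Power = Φ(δ − 1.960) + Φ(−δ − 1.960) = Φ(1.138) + Φ(-5.058) = 0.8725 + 0.0000 = 0.8725.

Power ≈ 0.873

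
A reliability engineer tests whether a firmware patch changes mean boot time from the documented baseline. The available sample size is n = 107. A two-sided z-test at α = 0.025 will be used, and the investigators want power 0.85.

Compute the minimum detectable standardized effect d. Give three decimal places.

d ≈ 0.317

Need Φ(δ − 2.241) = 0.85, so δ = 2.241 + 1.036 = 3.278.
(Lower-tail contribution to power is negligible for δ > 0.)
δ = d·√n ⇒ d = δ/√n = 3.278/√107 = 0.3169.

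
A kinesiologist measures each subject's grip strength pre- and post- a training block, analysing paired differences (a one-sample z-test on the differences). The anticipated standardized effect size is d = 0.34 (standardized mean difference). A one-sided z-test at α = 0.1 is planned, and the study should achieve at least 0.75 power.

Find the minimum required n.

n = 34

For power 0.75 need Φ(δ − z_{0.1}) = 0.75, so δ = z_{0.1} + z_{0.25} = 1.282 + 0.674 = 1.956.
δ = d·√n ⇒ n = (δ/d)² = (1.956 / 0.34)² = 33.10.
Round up to the next whole unit.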